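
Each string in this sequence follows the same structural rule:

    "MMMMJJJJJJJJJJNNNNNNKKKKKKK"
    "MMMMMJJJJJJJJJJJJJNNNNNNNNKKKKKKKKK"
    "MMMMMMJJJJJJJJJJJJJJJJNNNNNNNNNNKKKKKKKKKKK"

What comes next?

Term n consists of n+1 M's, followed by 3n+1 J's, followed by 2n N's, followed by 2n+1 K's, where the shown terms are n = 3, 4, 5.
Setting n = 6 gives 7, 19, 12, 13 characters in each block.

MMMMMMMJJJJJJJJJJJJJJJJJJJNNNNNNNNNNNNKKKKKKKKKKKKK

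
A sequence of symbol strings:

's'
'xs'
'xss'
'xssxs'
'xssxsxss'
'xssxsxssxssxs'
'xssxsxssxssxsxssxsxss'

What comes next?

xssxsxssxssxsxssxsxssxssxsxssxssxs

Each term (from the third on) is the previous term followed by the one before it: term 3 = xs·s = xss.
Continuing: xssxsxssxssxsxssxsxss · xssxsxssxssxs gives term 8.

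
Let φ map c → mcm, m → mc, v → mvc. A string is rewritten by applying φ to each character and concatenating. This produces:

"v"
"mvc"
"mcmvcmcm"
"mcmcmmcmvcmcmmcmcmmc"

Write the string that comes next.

φ(mcmcmmcmvcmcmmcmcmmc) expands symbol-by-symbol to mc mcm mc mcm mc mc mcm mc mvc mcm mc mcm mc mc mcm mc mcm mc mc mcm; joining the 20 pieces gives the next term.

mcmcmmcmcmmcmcmcmmcmvcmcmmcmcmmcmcmcmmcmcmmcmcmcm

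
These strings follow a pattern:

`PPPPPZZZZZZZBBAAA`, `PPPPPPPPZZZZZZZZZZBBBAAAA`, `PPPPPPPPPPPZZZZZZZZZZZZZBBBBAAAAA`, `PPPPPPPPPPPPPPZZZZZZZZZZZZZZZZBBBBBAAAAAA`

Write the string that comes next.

PPPPPPPPPPPPPPPPPZZZZZZZZZZZZZZZZZZZBBBBBBAAAAAAA

Term n consists of 3n-1 P's, followed by 3n+1 Z's, followed by n B's, followed by n+1 A's, where the shown terms are n = 2, 3, 4, 5.
Setting n = 6 gives 17, 19, 6, 7 characters in each block.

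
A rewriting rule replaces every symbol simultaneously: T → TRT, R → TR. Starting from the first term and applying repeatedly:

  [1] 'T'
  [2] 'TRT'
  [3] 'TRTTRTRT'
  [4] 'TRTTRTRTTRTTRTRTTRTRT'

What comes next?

Rewriting the 21 symbols of TRTTRTRTTRTTRTRTTRTRT one by one yields TRT TR TRT TRT TR TRT TR TRT TRT TR TRT TRT TR TRT TR TRT TRT TR TRT TR TRT; concatenated:

TRTTRTRTTRTTRTRTTRTRTTRTTRTRTTRTTRTRTTRTRTTRTTRTRTTRTRT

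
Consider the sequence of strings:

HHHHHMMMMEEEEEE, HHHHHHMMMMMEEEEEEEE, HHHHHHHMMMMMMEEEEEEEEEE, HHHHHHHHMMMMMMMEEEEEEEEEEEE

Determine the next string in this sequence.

HHHHHHHHHMMMMMMMMEEEEEEEEEEEEEE

Each string has the form H^{n+2} M^{n+1} E^{2n}, where the shown terms are n = 3, 4, 5, 6.
Setting n = 7 gives 9, 8, 14 characters in each block.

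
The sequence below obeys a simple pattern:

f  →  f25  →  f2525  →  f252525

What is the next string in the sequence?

f25252525

Every step adds 25 to the end: s(k+1) = s(k)·25.
So the next term is f252525·25.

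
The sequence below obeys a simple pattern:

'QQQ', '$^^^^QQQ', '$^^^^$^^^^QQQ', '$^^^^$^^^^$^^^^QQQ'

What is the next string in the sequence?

Each term is the previous one with $^^^^ prepended.
One more step from $^^^^$^^^^$^^^^QQQ gives the answer.

$^^^^$^^^^$^^^^$^^^^QQQ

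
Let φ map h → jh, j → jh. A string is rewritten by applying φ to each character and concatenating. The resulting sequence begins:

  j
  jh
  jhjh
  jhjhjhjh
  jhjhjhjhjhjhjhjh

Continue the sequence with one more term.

jhjhjhjhjhjhjhjhjhjhjhjhjhjhjhjh

Replace each of the 16 characters of jhjhjhjhjhjhjhjh in place — jh jh jh jh jh jh jh jh jh jh jh jh jh jh jh jh — and concatenate.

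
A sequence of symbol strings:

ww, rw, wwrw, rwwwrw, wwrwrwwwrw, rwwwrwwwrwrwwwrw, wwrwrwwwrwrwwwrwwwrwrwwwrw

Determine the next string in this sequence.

rwwwrwwwrwrwwwrwwwrwrwwwrwrwwwrwwwrwrwwwrw

From term 3 onward, concatenate the second-to-last term with the last: ww·rw = wwrw, rw·wwrw = rwwwrw, …
Continuing: rwwwrwwwrwrwwwrw · wwrwrwwwrwrwwwrwwwrwrwwwrw gives term 8.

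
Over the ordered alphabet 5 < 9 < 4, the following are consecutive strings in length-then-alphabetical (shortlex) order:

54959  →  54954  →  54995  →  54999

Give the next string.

Treat 54999 as a base-3 numeral over the given alphabet and add one, carrying through any trailing 4's.

54994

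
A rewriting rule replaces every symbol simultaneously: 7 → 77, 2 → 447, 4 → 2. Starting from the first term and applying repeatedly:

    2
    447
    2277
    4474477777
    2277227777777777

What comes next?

Rewriting the 16 symbols of 2277227777777777 one by one yields 447 447 77 77 447 447 77 77 77 77 77 77 77 77 77 77; concatenated:

447447777744744777777777777777777777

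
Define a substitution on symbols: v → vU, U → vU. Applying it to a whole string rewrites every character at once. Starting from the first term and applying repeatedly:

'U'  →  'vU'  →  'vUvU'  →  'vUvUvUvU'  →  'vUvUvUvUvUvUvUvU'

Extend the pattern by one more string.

Rewriting the 16 symbols of vUvUvUvUvUvUvUvU one by one yields vU vU vU vU vU vU vU vU vU vU vU vU vU vU vU vU; concatenated:

vUvUvUvUvUvUvUvUvUvUvUvUvUvUvUvU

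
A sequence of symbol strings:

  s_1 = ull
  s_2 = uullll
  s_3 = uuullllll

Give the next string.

The n-th term is n u's then 2n l's (n = 1, 2, …).
For the next term, n = 4, so the run lengths are 4, 8.

uuuullllllll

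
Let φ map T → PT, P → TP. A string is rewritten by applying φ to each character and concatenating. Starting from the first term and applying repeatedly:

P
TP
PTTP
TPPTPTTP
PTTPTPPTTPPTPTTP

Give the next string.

TPPTPTTPPTTPTPPTPTTPTPPTTPPTPTTP

Replace each of the 16 characters of PTTPTPPTTPPTPTTP in place — TP PT PT TP PT TP TP PT PT TP TP PT TP PT PT TP — and concatenate.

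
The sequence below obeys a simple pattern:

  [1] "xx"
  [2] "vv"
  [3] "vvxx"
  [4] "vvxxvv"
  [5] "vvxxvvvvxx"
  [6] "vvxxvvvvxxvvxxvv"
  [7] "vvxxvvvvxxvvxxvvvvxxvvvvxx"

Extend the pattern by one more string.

This is a Fibonacci-style word recurrence s(k) = s(k−1)·s(k−2): e.g. vv·xx = vvxx.
So term 8 is vvxxvvvvxxvvxxvvvvxxvvvvxx·vvxxvvvvxxvvxxvv.

vvxxvvvvxxvvxxvvvvxxvvvvxxvvxxvvvvxxvvxxvv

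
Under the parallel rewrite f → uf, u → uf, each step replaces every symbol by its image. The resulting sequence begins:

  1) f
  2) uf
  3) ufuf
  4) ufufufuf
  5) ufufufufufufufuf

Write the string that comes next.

ufufufufufufufufufufufufufufufuf

φ(ufufufufufufufuf) expands symbol-by-symbol to uf uf uf uf uf uf uf uf uf uf uf uf uf uf uf uf; joining the 16 pieces gives the next term.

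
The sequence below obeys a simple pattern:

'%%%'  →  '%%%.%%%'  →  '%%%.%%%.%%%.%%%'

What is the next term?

Each string is two copies of the previous one joined by '.'.
One more doubling of %%%.%%%.%%%.%%% gives the answer.

%%%.%%%.%%%.%%%.%%%.%%%.%%%.%%%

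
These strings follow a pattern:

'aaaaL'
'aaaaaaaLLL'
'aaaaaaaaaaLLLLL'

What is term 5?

aaaaaaaaaaaaaaaaLLLLLLLLL

Term n consists of 3n+1 a's, followed by 2n-1 L's (n = 1, 2, …).
At n = 5 the blocks have lengths 16, 9.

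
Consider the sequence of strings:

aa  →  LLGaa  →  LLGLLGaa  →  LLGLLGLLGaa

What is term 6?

LLGLLGLLGLLGLLGaa

The strings grow by a fixed prefix LLG each time.
From LLGLLGLLGaa, 2 further steps: LLGLLGLLGaa → LLGLLGLLGLLGaa → (answer).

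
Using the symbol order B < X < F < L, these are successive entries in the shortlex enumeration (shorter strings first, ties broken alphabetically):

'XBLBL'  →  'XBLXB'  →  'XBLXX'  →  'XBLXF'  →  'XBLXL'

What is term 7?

XBLFX

Continuing the enumeration 2 steps past XBLXL: XBLXL → XBLFB → (answer).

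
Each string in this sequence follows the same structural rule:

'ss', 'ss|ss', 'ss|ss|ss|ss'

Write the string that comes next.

ss|ss|ss|ss|ss|ss|ss|ss

Each string is two copies of the previous one joined by '|'.
So the next term is two copies of ss|ss|ss|ss with '|' between the halves.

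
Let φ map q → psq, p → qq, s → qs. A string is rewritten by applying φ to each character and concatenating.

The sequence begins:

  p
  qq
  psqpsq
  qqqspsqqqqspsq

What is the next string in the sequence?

Replace each of the 14 characters of qqqspsqqqqspsq in place — psq psq psq qs qq qs psq psq psq psq qs qq qs psq — and concatenate.

psqpsqpsqqsqqqspsqpsqpsqpsqqsqqqspsq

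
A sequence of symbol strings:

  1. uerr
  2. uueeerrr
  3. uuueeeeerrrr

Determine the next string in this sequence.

uuuueeeeeeerrrrr

Reading off run lengths: u runs 1, 2, 3; e runs 1, 3, 5; r runs 2, 3, 4 — each is linear in n (n = 1, 2, …).
At n = 4 the blocks have lengths 4, 7, 5.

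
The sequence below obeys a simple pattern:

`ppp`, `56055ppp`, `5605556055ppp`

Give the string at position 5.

Every step adds 56055 at the front: s(k+1) = 56055·s(k).
From 5605556055ppp, 2 further steps: 5605556055ppp → 560555605556055ppp → (answer).

56055560555605556055ppp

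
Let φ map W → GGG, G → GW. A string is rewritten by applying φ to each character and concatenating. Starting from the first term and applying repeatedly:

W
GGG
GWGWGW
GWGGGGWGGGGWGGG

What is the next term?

Replace each of the 15 characters of GWGGGGWGGGGWGGG in place — GW GGG GW GW GW GW GGG GW GW GW GW GGG GW GW GW — and concatenate.

GWGGGGWGWGWGWGGGGWGWGWGWGGGGWGWGW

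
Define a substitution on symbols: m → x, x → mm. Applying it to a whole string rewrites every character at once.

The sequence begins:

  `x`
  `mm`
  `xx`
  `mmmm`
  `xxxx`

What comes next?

mmmmmmmm

Expanding xxxx: x→mm, x→mm, x→mm, x→mm. Concatenated: mm mm mm mm.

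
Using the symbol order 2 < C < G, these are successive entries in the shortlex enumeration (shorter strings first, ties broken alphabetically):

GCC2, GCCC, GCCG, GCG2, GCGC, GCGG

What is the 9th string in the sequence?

GG2G

Advancing 3 positions from GCGG through GCGG → GG22 → GG2C reaches term 9.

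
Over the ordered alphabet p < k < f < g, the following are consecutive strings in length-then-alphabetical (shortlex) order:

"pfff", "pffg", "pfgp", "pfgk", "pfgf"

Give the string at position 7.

Stepping forward 2 times from pfgf: pfgf → pfgg, then the target.

pgpp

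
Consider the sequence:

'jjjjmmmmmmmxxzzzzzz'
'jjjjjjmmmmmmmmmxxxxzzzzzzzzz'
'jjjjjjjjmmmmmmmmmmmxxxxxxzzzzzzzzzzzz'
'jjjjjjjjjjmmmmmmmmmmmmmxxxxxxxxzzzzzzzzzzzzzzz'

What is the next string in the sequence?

jjjjjjjjjjjjmmmmmmmmmmmmmmmxxxxxxxxxxzzzzzzzzzzzzzzzzzz

The n-th term is 2n j's then 2n+3 m's then 2n-2 x's then 3n z's, where the shown terms are n = 2, 3, 4, 5.
At n = 6 the blocks have lengths 12, 15, 10, 18.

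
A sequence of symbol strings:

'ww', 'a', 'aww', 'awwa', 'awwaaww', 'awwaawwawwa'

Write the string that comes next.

Each term (from the third on) is the previous term followed by the one before it: term 3 = a·ww = aww.
The next term joins awwaawwawwa and awwaaww.

awwaawwawwaawwaaww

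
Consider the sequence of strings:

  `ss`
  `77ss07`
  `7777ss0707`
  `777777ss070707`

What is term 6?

Each term wraps the previous one in 77 on the left and 07 on the right.
From 777777ss070707, 2 further steps: 777777ss070707 → 77777777ss07070707 → (answer).

7777777777ss0707070707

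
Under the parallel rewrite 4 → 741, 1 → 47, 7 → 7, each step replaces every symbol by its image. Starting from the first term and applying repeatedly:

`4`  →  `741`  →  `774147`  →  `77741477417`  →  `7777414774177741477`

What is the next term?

77777414774177741477777414774177

φ(7777414774177741477) expands symbol-by-symbol to 7 7 7 7 741 47 741 7 7 741 47 7 7 7 741 47 741 7 7; joining the 19 pieces gives the next term.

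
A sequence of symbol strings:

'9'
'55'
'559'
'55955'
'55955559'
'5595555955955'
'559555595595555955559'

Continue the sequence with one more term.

This is a Fibonacci-style word recurrence s(k) = s(k−1)·s(k−2): e.g. 55·9 = 559.
The next term joins 559555595595555955559 and 5595555955955.

5595555955955559555595595555955955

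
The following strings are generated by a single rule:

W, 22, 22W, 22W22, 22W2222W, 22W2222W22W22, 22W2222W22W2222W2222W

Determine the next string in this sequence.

22W2222W22W2222W2222W22W2222W22W22

This is a Fibonacci-style word recurrence s(k) = s(k−1)·s(k−2): e.g. 22·W = 22W.
The next term joins 22W2222W22W2222W2222W and 22W2222W22W22.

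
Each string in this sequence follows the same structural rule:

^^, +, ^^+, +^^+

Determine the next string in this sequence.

^^++^^+

Each term (from the third on) is the two preceding terms concatenated in order: term 3 = ^^·+ = ^^+.
Continuing: ^^+ · +^^+ gives term 5.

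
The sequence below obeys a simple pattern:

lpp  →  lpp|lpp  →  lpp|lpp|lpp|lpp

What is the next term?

s(k+1) = s(k)·|·s(k) — each term doubles the last with '|' between the halves.
One more doubling of lpp|lpp|lpp|lpp gives the answer.

lpp|lpp|lpp|lpp|lpp|lpp|lpp|lpp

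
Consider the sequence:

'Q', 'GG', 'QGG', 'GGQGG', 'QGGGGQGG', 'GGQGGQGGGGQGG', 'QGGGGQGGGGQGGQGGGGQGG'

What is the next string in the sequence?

GGQGGQGGGGQGGQGGGGQGGGGQGGQGGGGQGG

This is a Fibonacci-style word recurrence s(k) = s(k−2)·s(k−1): e.g. Q·GG = QGG.
So term 8 is GGQGGQGGGGQGG·QGGGGQGGGGQGGQGGGGQGG.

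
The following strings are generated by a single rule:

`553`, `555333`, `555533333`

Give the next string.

Each string has the form 5^{n+1} 3^{2n-1} (n = 1, 2, …).
At n = 4 the blocks have lengths 5, 7.

555553333333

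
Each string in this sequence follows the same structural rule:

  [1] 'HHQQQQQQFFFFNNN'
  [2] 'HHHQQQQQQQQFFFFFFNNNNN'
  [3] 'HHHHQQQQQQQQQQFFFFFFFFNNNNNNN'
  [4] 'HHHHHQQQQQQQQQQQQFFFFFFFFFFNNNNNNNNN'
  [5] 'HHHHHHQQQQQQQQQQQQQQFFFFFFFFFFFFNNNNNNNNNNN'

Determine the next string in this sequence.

HHHHHHHQQQQQQQQQQQQQQQQFFFFFFFFFFFFFFNNNNNNNNNNNNN

Each string has the form H^{n} Q^{2n+2} F^{2n} N^{2n-1}, where the shown terms are n = 2, 3, 4, 5, 6.
For the next term, n = 7, so the run lengths are 7, 16, 14, 13.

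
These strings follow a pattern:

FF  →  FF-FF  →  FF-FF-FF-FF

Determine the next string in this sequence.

Each string is two copies of the previous one joined by '-'.
Doubling FF-FF-FF-FF with '-' between the halves:

FF-FF-FF-FF-FF-FF-FF-FF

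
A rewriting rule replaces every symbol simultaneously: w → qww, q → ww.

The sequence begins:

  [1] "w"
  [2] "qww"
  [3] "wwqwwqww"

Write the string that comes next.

qwwqwwwwqwwqwwwwqwwqww

Expanding wwqwwqww: w→qww, w→qww, q→ww, w→qww, w→qww, q→ww, w→qww, w→qww. Concatenated: qww qww ww qww qww ww qww qww.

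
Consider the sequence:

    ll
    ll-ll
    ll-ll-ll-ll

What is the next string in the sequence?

ll-ll-ll-ll-ll-ll-ll-ll

s(k+1) = s(k)·-·s(k) — each term doubles the last with '-' between the halves.
So the next term is two copies of ll-ll-ll-ll with '-' between the halves.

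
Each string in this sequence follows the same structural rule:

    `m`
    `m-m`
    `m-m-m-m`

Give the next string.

Every step duplicates the string with '-' between the halves.
Doubling m-m-m-m with '-' between the halves:

m-m-m-m-m-m-m-m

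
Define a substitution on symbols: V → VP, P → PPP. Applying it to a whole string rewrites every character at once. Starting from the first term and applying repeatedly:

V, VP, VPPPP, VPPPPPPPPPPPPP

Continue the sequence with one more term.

VPPPPPPPPPPPPPPPPPPPPPPPPPPPPPPPPPPPPPPPP

Applying the rule to each of the 14 symbols of VPPPPPPPPPPPPP gives the pieces VP PPP PPP PPP PPP PPP PPP PPP PPP PPP PPP PPP PPP PPP, which concatenate to the answer.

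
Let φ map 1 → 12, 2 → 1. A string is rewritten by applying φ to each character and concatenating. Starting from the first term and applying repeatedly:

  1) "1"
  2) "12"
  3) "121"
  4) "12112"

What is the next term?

12112121

Rewriting each symbol of 12112: 1→12, 2→1, 1→12, 1→12, 2→1, which concatenates to 12 1 12 12 1.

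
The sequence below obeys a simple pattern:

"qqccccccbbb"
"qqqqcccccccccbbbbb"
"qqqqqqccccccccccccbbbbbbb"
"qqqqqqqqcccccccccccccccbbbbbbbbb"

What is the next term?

qqqqqqqqqqccccccccccccccccccbbbbbbbbbbb

The n-th term is 2n-2 q's then 3n c's then 2n-1 b's, where the shown terms are n = 2, 3, 4, 5.
For the next term, n = 6, so the run lengths are 10, 18, 11.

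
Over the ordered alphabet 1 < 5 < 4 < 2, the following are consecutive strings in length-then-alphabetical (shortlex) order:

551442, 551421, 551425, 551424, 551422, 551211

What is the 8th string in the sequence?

551214

Continuing the enumeration 2 steps past 551211: 551211 → 551215 → (answer).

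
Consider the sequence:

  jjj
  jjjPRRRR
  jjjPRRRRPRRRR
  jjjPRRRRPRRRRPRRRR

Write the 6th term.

jjjPRRRRPRRRRPRRRRPRRRRPRRRR

Each term is the previous one with PRRRR appended.
From jjjPRRRRPRRRRPRRRR, 2 further steps: jjjPRRRRPRRRRPRRRR → jjjPRRRRPRRRRPRRRRPRRRR → (answer).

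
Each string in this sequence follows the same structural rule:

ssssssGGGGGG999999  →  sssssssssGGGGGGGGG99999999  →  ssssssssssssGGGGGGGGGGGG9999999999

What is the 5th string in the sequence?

Term n consists of 3n s's, followed by 3n G's, followed by 2n+2 9's, where the shown terms are n = 2, 3, 4.
For term 5, n = 6, so the run lengths are 18, 18, 14.

ssssssssssssssssssGGGGGGGGGGGGGGGGGG99999999999999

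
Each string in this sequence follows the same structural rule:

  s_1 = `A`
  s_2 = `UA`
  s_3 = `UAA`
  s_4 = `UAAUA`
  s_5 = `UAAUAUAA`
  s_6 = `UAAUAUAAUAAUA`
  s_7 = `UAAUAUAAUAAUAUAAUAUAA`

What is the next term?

UAAUAUAAUAAUAUAAUAUAAUAAUAUAAUAAUA

Each term (from the third on) is the previous term followed by the one before it: term 3 = UA·A = UAA.
The next term joins UAAUAUAAUAAUAUAAUAUAA and UAAUAUAAUAAUA.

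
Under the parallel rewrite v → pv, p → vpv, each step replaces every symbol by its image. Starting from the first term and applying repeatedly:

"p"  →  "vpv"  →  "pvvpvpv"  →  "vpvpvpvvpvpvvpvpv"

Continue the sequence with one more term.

φ(vpvpvpvvpvpvvpvpv) expands symbol-by-symbol to pv vpv pv vpv pv vpv pv pv vpv pv vpv pv pv vpv pv vpv pv; joining the 17 pieces gives the next term.

pvvpvpvvpvpvvpvpvpvvpvpvvpvpvpvvpvpvvpvpv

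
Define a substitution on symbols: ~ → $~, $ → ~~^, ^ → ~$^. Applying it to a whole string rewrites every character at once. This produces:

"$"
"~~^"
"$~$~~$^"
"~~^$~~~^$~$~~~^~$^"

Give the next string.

$~$~~$^~~^$~$~$~~$^~~^$~~~^$~$~$~~$^$~~~^~$^

φ(~~^$~~~^$~$~~~^~$^) expands symbol-by-symbol to $~ $~ ~$^ ~~^ $~ $~ $~ ~$^ ~~^ $~ ~~^ $~ $~ $~ ~$^ $~ ~~^ ~$^; joining the 18 pieces gives the next term.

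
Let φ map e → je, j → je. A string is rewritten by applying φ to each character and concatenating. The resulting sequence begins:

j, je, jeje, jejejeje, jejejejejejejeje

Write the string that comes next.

Replace each of the 16 characters of jejejejejejejeje in place — je je je je je je je je je je je je je je je je — and concatenate.

jejejejejejejejejejejejejejejeje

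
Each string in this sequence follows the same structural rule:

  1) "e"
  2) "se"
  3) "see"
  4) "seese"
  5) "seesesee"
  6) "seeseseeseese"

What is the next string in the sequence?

From term 3 onward, concatenate the last term with the second-to-last: se·e = see, see·se = seese, …
So term 7 is seeseseeseese·seesesee.

seeseseeseeseseesesee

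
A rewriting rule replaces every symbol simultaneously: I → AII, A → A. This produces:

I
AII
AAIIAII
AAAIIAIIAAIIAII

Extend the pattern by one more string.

Rewriting the 15 symbols of AAAIIAIIAAIIAII one by one yields A A A AII AII A AII AII A A AII AII A AII AII; concatenated:

AAAAIIAIIAAIIAIIAAAIIAIIAAIIAII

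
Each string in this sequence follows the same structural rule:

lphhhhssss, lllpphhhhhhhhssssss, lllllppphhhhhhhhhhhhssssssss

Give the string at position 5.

The n-th term is 2n-1 l's then n p's then 4n h's then 2n+2 s's (n = 1, 2, …).
For term 5, n = 5, so the run lengths are 9, 5, 20, 12.

lllllllllppppphhhhhhhhhhhhhhhhhhhhssssssssssss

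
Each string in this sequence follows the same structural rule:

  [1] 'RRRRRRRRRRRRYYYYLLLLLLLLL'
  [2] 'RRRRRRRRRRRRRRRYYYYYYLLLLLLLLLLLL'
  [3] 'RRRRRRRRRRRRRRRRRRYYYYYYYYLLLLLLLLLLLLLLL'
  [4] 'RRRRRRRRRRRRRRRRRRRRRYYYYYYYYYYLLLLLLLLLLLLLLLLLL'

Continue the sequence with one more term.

RRRRRRRRRRRRRRRRRRRRRRRRYYYYYYYYYYYYLLLLLLLLLLLLLLLLLLLLL

Each string has the form R^{3n+3} Y^{2n-2} L^{3n}, where the shown terms are n = 3, 4, 5, 6.
Setting n = 7 gives 24, 12, 21 characters in each block.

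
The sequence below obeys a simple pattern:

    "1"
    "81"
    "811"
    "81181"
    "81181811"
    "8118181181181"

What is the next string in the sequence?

811818118118181181811

This is a Fibonacci-style word recurrence s(k) = s(k−1)·s(k−2): e.g. 81·1 = 811.
The next term joins 8118181181181 and 81181811.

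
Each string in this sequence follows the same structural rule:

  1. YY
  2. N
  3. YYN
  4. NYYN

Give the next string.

YYNNYYN

Each term (from the third on) is the two preceding terms concatenated in order: term 3 = YY·N = YYN.
Continuing: YYN · NYYN gives term 5.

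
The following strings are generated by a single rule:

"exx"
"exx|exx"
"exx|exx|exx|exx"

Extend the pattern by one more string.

exx|exx|exx|exx|exx|exx|exx|exx

Every step duplicates the string with '|' between the halves.
One more doubling of exx|exx|exx|exx gives the answer.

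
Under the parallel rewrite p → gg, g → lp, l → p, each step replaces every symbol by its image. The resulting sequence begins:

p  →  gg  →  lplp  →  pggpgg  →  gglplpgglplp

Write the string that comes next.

lplppggpgglplppggpgg

Rewriting each symbol of gglplpgglplp: g→lp, g→lp, l→p, p→gg, l→p, p→gg, g→lp, g→lp, l→p, p→gg, l→p, p→gg, which concatenates to lp lp p gg p gg lp lp p gg p gg.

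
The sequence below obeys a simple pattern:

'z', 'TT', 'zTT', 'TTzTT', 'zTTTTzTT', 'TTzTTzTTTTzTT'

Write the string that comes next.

zTTTTzTTTTzTTzTTTTzTT

This is a Fibonacci-style word recurrence s(k) = s(k−2)·s(k−1): e.g. z·TT = zTT.
So term 7 is zTTTTzTT·TTzTTzTTTTzTT.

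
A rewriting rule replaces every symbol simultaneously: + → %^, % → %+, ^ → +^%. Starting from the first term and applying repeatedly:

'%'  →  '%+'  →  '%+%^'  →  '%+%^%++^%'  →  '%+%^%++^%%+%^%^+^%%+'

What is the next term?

φ(%+%^%++^%%+%^%^+^%%+) expands symbol-by-symbol to %+ %^ %+ +^% %+ %^ %^ +^% %+ %+ %^ %+ +^% %+ +^% %^ +^% %+ %+ %^; joining the 20 pieces gives the next term.

%+%^%++^%%+%^%^+^%%+%+%^%++^%%++^%%^+^%%+%+%^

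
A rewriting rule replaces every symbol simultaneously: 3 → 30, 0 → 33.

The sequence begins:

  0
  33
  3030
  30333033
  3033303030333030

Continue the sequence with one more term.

φ(3033303030333030) expands symbol-by-symbol to 30 33 30 30 30 33 30 33 30 33 30 30 30 33 30 33; joining the 16 pieces gives the next term.

30333030303330333033303030333033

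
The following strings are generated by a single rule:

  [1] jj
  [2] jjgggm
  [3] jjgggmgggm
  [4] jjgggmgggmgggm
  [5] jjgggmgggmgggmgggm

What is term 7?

Every step adds gggm to the end: s(k+1) = s(k)·gggm.
From jjgggmgggmgggmgggm, 2 further steps: jjgggmgggmgggmgggm → jjgggmgggmgggmgggmgggm → (answer).

jjgggmgggmgggmgggmgggmgggm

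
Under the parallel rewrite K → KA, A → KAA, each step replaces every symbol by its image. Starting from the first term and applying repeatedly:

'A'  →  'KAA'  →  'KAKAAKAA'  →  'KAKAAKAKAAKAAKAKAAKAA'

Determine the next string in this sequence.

φ(KAKAAKAKAAKAAKAKAAKAA) expands symbol-by-symbol to KA KAA KA KAA KAA KA KAA KA KAA KAA KA KAA KAA KA KAA KA KAA KAA KA KAA KAA; joining the 21 pieces gives the next term.

KAKAAKAKAAKAAKAKAAKAKAAKAAKAKAAKAAKAKAAKAKAAKAAKAKAAKAA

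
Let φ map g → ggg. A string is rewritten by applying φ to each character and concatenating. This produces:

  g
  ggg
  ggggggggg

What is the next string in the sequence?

Apply φ to ggggggggg symbol by symbol: g→ggg, g→ggg, g→ggg, g→ggg, g→ggg, g→ggg, g→ggg, g→ggg, g→ggg; joined: ggg ggg ggg ggg ggg ggg ggg ggg ggg.

ggggggggggggggggggggggggggg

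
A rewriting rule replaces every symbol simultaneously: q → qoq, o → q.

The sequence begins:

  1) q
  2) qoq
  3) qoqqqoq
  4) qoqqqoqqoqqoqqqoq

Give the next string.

Rewriting the 17 symbols of qoqqqoqqoqqoqqqoq one by one yields qoq q qoq qoq qoq q qoq qoq q qoq qoq q qoq qoq qoq q qoq; concatenated:

qoqqqoqqoqqoqqqoqqoqqqoqqoqqqoqqoqqoqqqoq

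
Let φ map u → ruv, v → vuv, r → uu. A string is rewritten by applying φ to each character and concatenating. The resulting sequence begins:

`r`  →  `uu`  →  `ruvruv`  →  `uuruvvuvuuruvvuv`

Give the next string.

Rewriting the 16 symbols of uuruvvuvuuruvvuv one by one yields ruv ruv uu ruv vuv vuv ruv vuv ruv ruv uu ruv vuv vuv ruv vuv; concatenated:

ruvruvuuruvvuvvuvruvvuvruvruvuuruvvuvvuvruvvuv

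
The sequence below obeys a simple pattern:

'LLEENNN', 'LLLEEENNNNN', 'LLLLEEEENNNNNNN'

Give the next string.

Each string has the form L^{n+1} E^{n+1} N^{2n+1} (n = 1, 2, …).
At n = 4 the blocks have lengths 5, 5, 9.

LLLLLEEEEENNNNNNNNN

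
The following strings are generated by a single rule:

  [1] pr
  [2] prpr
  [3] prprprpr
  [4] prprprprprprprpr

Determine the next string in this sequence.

prprprprprprprprprprprprprprprpr

s(k+1) = s(k)·s(k) — each term doubles the last.
So the next term is two copies of prprprprprprprpr.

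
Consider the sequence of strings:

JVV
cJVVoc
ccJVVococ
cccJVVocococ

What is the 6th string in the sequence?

Each term wraps the previous one in c on the left and oc on the right.
From cccJVVocococ, 2 further steps: cccJVVocococ → ccccJVVococococ → (answer).

cccccJVVocococococ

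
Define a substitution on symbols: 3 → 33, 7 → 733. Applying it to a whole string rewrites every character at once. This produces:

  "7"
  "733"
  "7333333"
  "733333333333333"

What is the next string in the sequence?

Applying the rule to each of the 15 symbols of 733333333333333 gives the pieces 733 33 33 33 33 33 33 33 33 33 33 33 33 33 33, which concatenate to the answer.

7333333333333333333333333333333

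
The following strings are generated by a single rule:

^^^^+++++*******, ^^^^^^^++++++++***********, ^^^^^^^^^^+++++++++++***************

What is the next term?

^^^^^^^^^^^^^++++++++++++++*******************

Term n consists of 3n+1 ^'s, followed by 3n+2 +'s, followed by 4n+3 *'s (n = 1, 2, …).
For the next term, n = 4, so the run lengths are 13, 14, 19.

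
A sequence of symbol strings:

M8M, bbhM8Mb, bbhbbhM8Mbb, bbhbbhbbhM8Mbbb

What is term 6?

Each term wraps the previous one in bbh on the left and b on the right.
From bbhbbhbbhM8Mbbb, 2 further steps: bbhbbhbbhM8Mbbb → bbhbbhbbhbbhM8Mbbbb → (answer).

bbhbbhbbhbbhbbhM8Mbbbbb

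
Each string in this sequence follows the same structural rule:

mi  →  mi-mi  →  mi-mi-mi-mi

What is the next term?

Every step duplicates the string with '-' between the halves.
One more doubling of mi-mi-mi-mi gives the answer.

mi-mi-mi-mi-mi-mi-mi-mi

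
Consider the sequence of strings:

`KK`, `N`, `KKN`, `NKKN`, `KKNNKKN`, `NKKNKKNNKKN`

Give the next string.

From term 3 onward, concatenate the second-to-last term with the last: KK·N = KKN, N·KKN = NKKN, …
The next term joins KKNNKKN and NKKNKKNNKKN.

KKNNKKNNKKNKKNNKKN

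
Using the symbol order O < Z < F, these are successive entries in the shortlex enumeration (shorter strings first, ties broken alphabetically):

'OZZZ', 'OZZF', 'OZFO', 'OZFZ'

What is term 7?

Continuing the enumeration 3 steps past OZFZ: OZFZ → OZFF → OFOO → (answer).

OFOZ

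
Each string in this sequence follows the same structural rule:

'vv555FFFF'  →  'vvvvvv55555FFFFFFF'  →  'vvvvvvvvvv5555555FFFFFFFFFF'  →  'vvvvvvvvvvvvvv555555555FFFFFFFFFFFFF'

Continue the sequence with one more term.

vvvvvvvvvvvvvvvvvv55555555555FFFFFFFFFFFFFFFF

Term n consists of 4n-2 v's, followed by 2n+1 5's, followed by 3n+1 F's (n = 1, 2, …).
At n = 5 the blocks have lengths 18, 11, 16.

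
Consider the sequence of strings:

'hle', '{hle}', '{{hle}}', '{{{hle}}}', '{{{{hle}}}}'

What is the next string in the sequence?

Each term wraps the previous one in { on the left and } on the right.
Applying this once more to {{{{hle}}}}:

{{{{{hle}}}}}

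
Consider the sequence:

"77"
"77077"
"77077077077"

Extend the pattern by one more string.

Every step duplicates the string with '0' between the halves.
So the next term is two copies of 77077077077 with '0' between the halves.

77077077077077077077077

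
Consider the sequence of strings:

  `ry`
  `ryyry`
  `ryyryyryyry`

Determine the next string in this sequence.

ryyryyryyryyryyryyryyry

Every step duplicates the string with 'y' between the halves.
One more doubling of ryyryyryyry gives the answer.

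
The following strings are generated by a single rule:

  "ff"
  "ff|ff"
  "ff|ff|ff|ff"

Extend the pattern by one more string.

Every step duplicates the string with '|' between the halves.
Doubling ff|ff|ff|ff with '|' between the halves:

ff|ff|ff|ff|ff|ff|ff|ff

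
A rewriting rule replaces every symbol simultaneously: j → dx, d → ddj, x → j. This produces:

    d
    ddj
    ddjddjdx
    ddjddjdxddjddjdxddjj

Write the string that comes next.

Rewriting the 20 symbols of ddjddjdxddjddjdxddjj one by one yields ddj ddj dx ddj ddj dx ddj j ddj ddj dx ddj ddj dx ddj j ddj ddj dx dx; concatenated:

ddjddjdxddjddjdxddjjddjddjdxddjddjdxddjjddjddjdxdx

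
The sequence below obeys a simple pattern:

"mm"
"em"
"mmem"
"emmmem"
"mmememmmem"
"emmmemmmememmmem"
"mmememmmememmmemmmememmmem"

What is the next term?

This is a Fibonacci-style word recurrence s(k) = s(k−2)·s(k−1): e.g. mm·em = mmem.
Continuing: emmmemmmememmmem · mmememmmememmmemmmememmmem gives term 8.

emmmemmmememmmemmmememmmememmmemmmememmmem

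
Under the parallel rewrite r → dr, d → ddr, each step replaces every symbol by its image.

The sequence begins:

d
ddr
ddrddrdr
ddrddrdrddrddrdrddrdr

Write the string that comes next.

φ(ddrddrdrddrddrdrddrdr) expands symbol-by-symbol to ddr ddr dr ddr ddr dr ddr dr ddr ddr dr ddr ddr dr ddr dr ddr ddr dr ddr dr; joining the 21 pieces gives the next term.

ddrddrdrddrddrdrddrdrddrddrdrddrddrdrddrdrddrddrdrddrdr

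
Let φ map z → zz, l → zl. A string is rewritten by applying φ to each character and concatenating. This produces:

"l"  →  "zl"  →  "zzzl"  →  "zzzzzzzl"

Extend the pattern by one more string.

zzzzzzzzzzzzzzzl

Expanding zzzzzzzl: z→zz, z→zz, z→zz, z→zz, z→zz, z→zz, z→zz, l→zl. Concatenated: zz zz zz zz zz zz zz zl.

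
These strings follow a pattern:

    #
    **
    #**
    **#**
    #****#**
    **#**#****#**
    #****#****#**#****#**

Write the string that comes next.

**#**#****#**#****#****#**#****#**

Each term (from the third on) is the two preceding terms concatenated in order: term 3 = #·** = #**.
Continuing: **#**#****#** · #****#****#**#****#** gives term 8.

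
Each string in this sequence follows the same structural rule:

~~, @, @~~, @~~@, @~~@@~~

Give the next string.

@~~@@~~@~~@

From term 3 onward, concatenate the last term with the second-to-last: @·~~ = @~~, @~~·@ = @~~@, …
So term 6 is @~~@@~~·@~~@.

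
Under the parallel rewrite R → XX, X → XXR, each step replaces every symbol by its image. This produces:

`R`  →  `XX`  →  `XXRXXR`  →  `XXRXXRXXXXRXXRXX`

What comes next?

XXRXXRXXXXRXXRXXXXRXXRXXRXXRXXXXRXXRXXXXRXXR

Replace each of the 16 characters of XXRXXRXXXXRXXRXX in place — XXR XXR XX XXR XXR XX XXR XXR XXR XXR XX XXR XXR XX XXR XXR — and concatenate.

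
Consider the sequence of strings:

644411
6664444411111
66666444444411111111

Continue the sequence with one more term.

666666644444444411111111111

Each string has the form 6^{2n-1} 4^{2n+1} 1^{3n-1} (n = 1, 2, …).
At n = 4 the blocks have lengths 7, 9, 11.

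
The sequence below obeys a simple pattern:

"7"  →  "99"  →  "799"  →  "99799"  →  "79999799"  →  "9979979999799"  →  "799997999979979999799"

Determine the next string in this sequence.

9979979999799799997999979979999799

This is a Fibonacci-style word recurrence s(k) = s(k−2)·s(k−1): e.g. 7·99 = 799.
The next term joins 9979979999799 and 799997999979979999799.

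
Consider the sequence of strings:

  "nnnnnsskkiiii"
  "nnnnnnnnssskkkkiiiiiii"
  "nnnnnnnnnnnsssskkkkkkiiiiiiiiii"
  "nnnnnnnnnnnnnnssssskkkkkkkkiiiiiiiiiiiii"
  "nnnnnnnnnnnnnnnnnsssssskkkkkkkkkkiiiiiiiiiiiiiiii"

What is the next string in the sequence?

Each string has the form n^{3n+2} s^{n+1} k^{2n} i^{3n+1} (n = 1, 2, …).
For the next term, n = 6, so the run lengths are 20, 7, 12, 19.

nnnnnnnnnnnnnnnnnnnnssssssskkkkkkkkkkkkiiiiiiiiiiiiiiiiiii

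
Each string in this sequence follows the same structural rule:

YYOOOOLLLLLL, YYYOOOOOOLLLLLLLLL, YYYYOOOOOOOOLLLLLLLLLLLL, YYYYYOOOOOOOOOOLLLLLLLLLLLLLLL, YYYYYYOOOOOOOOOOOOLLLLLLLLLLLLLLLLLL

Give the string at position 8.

Each string has the form Y^{n} O^{2n} L^{3n}, where the shown terms are n = 2, 3, 4, 5, 6.
At n = 9 the blocks have lengths 9, 18, 27.

YYYYYYYYYOOOOOOOOOOOOOOOOOOLLLLLLLLLLLLLLLLLLLLLLLLLLL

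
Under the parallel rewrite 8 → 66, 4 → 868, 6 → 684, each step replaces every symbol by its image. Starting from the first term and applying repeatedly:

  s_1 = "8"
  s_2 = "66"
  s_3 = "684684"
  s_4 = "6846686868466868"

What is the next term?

Replace each of the 16 characters of 6846686868466868 in place — 684 66 868 684 684 66 684 66 684 66 868 684 684 66 684 66 — and concatenate.

684668686846846668466684668686846846668466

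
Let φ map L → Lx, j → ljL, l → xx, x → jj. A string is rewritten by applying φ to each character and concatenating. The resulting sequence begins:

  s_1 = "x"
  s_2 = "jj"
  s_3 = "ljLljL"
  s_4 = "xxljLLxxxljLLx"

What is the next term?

Rewriting the 14 symbols of xxljLLxxxljLLx one by one yields jj jj xx ljL Lx Lx jj jj jj xx ljL Lx Lx jj; concatenated:

jjjjxxljLLxLxjjjjjjxxljLLxLxjj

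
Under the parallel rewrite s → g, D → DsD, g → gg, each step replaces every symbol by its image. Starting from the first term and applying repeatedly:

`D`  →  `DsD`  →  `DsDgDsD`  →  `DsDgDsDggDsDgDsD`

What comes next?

DsDgDsDggDsDgDsDggggDsDgDsDggDsDgDsD

φ(DsDgDsDggDsDgDsD) expands symbol-by-symbol to DsD g DsD gg DsD g DsD gg gg DsD g DsD gg DsD g DsD; joining the 16 pieces gives the next term.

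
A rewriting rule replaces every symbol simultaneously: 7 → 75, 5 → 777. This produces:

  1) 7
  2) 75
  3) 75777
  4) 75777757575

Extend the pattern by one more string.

Expanding 75777757575: 7→75, 5→777, 7→75, 7→75, 7→75, 7→75, 5→777, 7→75, 5→777, 7→75, 5→777. Concatenated: 75 777 75 75 75 75 777 75 777 75 777.

75777757575757777577775777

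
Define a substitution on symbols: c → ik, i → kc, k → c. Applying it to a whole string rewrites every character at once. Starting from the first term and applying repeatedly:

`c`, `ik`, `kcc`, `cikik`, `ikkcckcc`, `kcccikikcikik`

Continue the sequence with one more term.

cikikikkcckccikkcckcc

Replace each of the 13 characters of kcccikikcikik in place — c ik ik ik kc c kc c ik kc c kc c — and concatenate.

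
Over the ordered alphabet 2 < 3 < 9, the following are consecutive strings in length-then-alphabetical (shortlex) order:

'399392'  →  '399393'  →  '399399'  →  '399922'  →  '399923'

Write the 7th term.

399932

Stepping forward 2 times from 399923: 399923 → 399929, then the target.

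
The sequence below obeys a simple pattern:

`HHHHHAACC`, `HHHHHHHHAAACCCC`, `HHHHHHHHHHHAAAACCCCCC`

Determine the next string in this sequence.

HHHHHHHHHHHHHHAAAAACCCCCCCC

Term n consists of 3n+2 H's, followed by n+1 A's, followed by 2n C's (n = 1, 2, …).
For the next term, n = 4, so the run lengths are 14, 5, 8.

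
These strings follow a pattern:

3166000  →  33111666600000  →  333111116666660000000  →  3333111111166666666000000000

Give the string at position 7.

3333333111111111111166666666666666000000000000000

Each string has the form 3^{n} 1^{2n-1} 6^{2n} 0^{2n+1} (n = 1, 2, …).
At n = 7 the blocks have lengths 7, 13, 14, 15.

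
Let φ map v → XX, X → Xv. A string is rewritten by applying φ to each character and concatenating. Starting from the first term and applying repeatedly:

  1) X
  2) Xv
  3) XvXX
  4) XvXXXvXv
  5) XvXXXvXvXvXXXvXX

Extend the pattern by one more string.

Applying the rule to each of the 16 symbols of XvXXXvXvXvXXXvXX gives the pieces Xv XX Xv Xv Xv XX Xv XX Xv XX Xv Xv Xv XX Xv Xv, which concatenate to the answer.

XvXXXvXvXvXXXvXXXvXXXvXvXvXXXvXv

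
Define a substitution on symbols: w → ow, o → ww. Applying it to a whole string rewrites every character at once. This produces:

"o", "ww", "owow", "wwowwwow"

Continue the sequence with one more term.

owowwwowowowwwow

Expanding wwowwwow: w→ow, w→ow, o→ww, w→ow, w→ow, w→ow, o→ww, w→ow. Concatenated: ow ow ww ow ow ow ww ow.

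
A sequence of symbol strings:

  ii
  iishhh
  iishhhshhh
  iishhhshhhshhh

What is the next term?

Every step adds shhh to the end: s(k+1) = s(k)·shhh.
So the next term is iishhhshhhshhh·shhh.

iishhhshhhshhhshhh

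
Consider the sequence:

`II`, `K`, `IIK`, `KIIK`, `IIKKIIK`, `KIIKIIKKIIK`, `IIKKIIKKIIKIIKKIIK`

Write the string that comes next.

From term 3 onward, concatenate the second-to-last term with the last: II·K = IIK, K·IIK = KIIK, …
The next term joins KIIKIIKKIIK and IIKKIIKKIIKIIKKIIK.

KIIKIIKKIIKIIKKIIKKIIKIIKKIIK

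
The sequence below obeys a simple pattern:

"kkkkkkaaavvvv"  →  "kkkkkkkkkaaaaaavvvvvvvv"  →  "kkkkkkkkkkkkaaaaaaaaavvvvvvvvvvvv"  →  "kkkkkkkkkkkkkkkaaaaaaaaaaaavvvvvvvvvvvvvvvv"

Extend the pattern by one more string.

kkkkkkkkkkkkkkkkkkaaaaaaaaaaaaaaavvvvvvvvvvvvvvvvvvvv

Term n consists of 3n+3 k's, followed by 3n a's, followed by 4n v's (n = 1, 2, …).
For the next term, n = 5, so the run lengths are 18, 15, 20.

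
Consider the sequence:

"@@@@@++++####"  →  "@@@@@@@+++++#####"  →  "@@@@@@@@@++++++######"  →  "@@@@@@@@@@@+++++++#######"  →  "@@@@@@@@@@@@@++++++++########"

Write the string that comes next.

Reading off run lengths: @ runs 5, 7, 9, 11, 13; + runs 4, 5, 6, 7, 8; # runs 4, 5, 6, 7, 8 — each is linear in n, where the shown terms are n = 3, 4, 5, 6, 7.
Setting n = 8 gives 15, 9, 9 characters in each block.

@@@@@@@@@@@@@@@+++++++++#########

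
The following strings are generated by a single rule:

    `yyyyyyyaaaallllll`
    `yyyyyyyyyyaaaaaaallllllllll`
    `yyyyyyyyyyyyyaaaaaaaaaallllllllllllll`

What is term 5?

yyyyyyyyyyyyyyyyyyyaaaaaaaaaaaaaaaallllllllllllllllllllll

Each string has the form y^{3n+1} a^{3n-2} l^{4n-2}, where the shown terms are n = 2, 3, 4.
At n = 6 the blocks have lengths 19, 16, 22.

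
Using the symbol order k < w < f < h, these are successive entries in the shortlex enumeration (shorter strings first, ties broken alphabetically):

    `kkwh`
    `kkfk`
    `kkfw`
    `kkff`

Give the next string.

kkfh

The successor of kkff increments the rightmost position that isn't already h and resets every position after it to k.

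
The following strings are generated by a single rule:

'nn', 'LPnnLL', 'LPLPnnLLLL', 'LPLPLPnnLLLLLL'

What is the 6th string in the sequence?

LPLPLPLPLPnnLLLLLLLLLL

s(k+1) = LP·s(k)·LL, so each term gains LP as a prefix and LL as a suffix.
From LPLPLPnnLLLLLL, 2 further steps: LPLPLPnnLLLLLL → LPLPLPLPnnLLLLLLLL → (answer).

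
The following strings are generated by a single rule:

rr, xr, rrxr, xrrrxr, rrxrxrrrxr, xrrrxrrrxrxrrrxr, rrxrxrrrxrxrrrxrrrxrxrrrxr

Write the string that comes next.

xrrrxrrrxrxrrrxrrrxrxrrrxrxrrrxrrrxrxrrrxr

This is a Fibonacci-style word recurrence s(k) = s(k−2)·s(k−1): e.g. rr·xr = rrxr.
So term 8 is xrrrxrrrxrxrrrxr·rrxrxrrrxrxrrrxrrrxrxrrrxr.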